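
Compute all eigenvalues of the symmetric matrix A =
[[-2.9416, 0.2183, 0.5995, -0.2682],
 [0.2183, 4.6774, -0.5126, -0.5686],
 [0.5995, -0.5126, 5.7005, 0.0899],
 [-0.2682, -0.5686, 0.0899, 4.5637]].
sigma(A) ≈ {-3, 4, 5, 6}

A is real symmetric, so its spectrum consists of real eigenvalues. Expanding the characteristic polynomial of the displayed matrix gives
  det(λ I - A) = p(λ) = λ^4 + (-12)λ^3 + (29)λ^2 + (102.0013)λ + (-360.001).
Solving p(λ) = 0 yields eigenvalues ≈ -3, 4, 5, 6. (A is shown rounded to 4 decimals, so these recover the underlying integer eigenvalues to within that precision.)
Verification: the trace of A = 12 equals the sum of eigenvalues 12, and det(A) ≈ -360.0010 matches the eigenvalue product -360.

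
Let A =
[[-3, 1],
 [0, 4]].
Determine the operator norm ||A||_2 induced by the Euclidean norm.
||A||_2 = sqrt(18) ≈ 4.2426 (= sqrt(largest eigenvalue of A^T A))

||A||_2 = sigma_max(A) = sqrt(lambda_max(A^T A)). Form the symmetric matrix M = A^T A =
[[9, -3],
 [-3, 17]].
Its characteristic polynomial (trace, determinant of M give the coefficients) is
  p(λ) = det(λ I - M) = λ^2 - 26λ + 144.
For λ^2 - 26λ + 144 the discriminant is 100. It is a perfect square (10^2), so the roots are rational: λ = (26 ± 10)/2 = 18, 8.
So the eigenvalues of A^T A are ≈ 8, 18 (all ≥ 0, as they must be for A^T A). The largest is λ_max = 18, hence ||A||_2 = sqrt(λ_max) = sqrt(18) ≈ 4.2426.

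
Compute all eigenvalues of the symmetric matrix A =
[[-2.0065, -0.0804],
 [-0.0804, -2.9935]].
sigma(A) ≈ {-3, -2}

A is real symmetric, so its spectrum consists of real eigenvalues. Expanding the characteristic polynomial of the displayed matrix gives
  det(λ I - A) = p(λ) = λ^2 + (5)λ + (6).
Solving p(λ) = 0 yields eigenvalues ≈ -3, -2. (A is shown rounded to 4 decimals, so these recover the underlying integer eigenvalues to within that precision.)
Verification: the trace of A = -5 equals the sum of eigenvalues -5, and det(A) ≈ 6.0000 matches the eigenvalue product 6.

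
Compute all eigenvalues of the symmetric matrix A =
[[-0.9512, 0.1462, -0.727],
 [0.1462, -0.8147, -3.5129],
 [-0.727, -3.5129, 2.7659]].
sigma(A) ≈ {-3, -1, 5}

A is real symmetric, so its spectrum consists of real eigenvalues. Expanding the characteristic polynomial of the displayed matrix gives
  det(λ I - A) = p(λ) = λ^3 + (-1)λ^2 + (-17)λ + (-15).
Solving p(λ) = 0 yields eigenvalues ≈ -3, -1, 5. (A is shown rounded to 4 decimals, so these recover the underlying integer eigenvalues to within that precision.)
Verification: the trace of A = 1 equals the sum of eigenvalues 1, and det(A) ≈ 14.9999 matches the eigenvalue product 15.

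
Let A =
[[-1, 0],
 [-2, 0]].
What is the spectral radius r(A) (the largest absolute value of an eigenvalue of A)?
r(A) = 1

The eigenvalues of A are the roots of its characteristic polynomial. With M = A (coefficients from the trace and determinant):
  p(λ) = det(λ I - M) = λ^2 + λ.
For λ^2 + λ the discriminant is 1. It is a perfect square (1^2), so the roots are rational: λ = (-1 ± 1)/2 = 0, -1.
Thus the eigenvalues (to 4 decimals) are 0 (modulus 0); -1 (modulus 1). The spectral radius is the largest modulus: r(A) = 1. (Cross-check: r(A) ≤ ||A||_2 ≈ 2.2361; equality holds whenever A is normal, though it can also hold for some non-normal A.)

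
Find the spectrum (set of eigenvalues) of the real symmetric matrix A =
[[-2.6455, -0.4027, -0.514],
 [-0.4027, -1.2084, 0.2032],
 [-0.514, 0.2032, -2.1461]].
sigma(A) ≈ {-3, -2, -1}

A is real symmetric, so its spectrum consists of real eigenvalues. Expanding the characteristic polynomial of the displayed matrix gives
  det(λ I - A) = p(λ) = λ^3 + (6)λ^2 + (11)λ + (6).
Solving p(λ) = 0 yields eigenvalues ≈ -3, -2, -1. (A is shown rounded to 4 decimals, so these recover the underlying integer eigenvalues to within that precision.)
Verification: the trace of A = -6 equals the sum of eigenvalues -6, and det(A) ≈ -6.0001 matches the eigenvalue product -6.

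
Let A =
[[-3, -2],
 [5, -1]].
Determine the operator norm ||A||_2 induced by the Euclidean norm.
||A||_2 = sqrt((39 + sqrt(845))/2) ≈ 5.8339 (= sqrt(largest eigenvalue of A^T A))

||A||_2 = sigma_max(A) = sqrt(lambda_max(A^T A)). Form the symmetric matrix M = A^T A =
[[34, 1],
 [1, 5]].
Its characteristic polynomial (trace, determinant of M give the coefficients) is
  p(λ) = det(λ I - M) = λ^2 - 39λ + 169.
For λ^2 - 39λ + 169 the discriminant is 845. It is nonnegative but not a perfect square, so the roots are real and irrational: λ = (39 ± sqrt(845))/2 ≈ 34.0344, 4.9656.
So the eigenvalues of A^T A are ≈ 4.9656, 34.0344 (all ≥ 0, as they must be for A^T A). The largest is λ_max = (39 + sqrt(845))/2 ≈ 34.0344, hence ||A||_2 = sqrt(λ_max) = sqrt((39 + sqrt(845))/2) ≈ 5.8339.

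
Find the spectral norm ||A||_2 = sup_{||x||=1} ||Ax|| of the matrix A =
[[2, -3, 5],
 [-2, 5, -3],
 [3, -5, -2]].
||A||_2 ≈ 9.2672 (= sqrt(largest eigenvalue of A^T A))

||A||_2 = sigma_max(A) = sqrt(lambda_max(A^T A)). Form the symmetric matrix M = A^T A =
[[17, -31, 10],
 [-31, 59, -20],
 [10, -20, 38]].
Its characteristic polynomial (trace, sum of principal 2x2 minors, determinant of M give the coefficients) is
  p(λ) = det(λ I - M) = λ^3 - 114λ^2 + 2430λ - 1296.
No integer candidate from the rational root theorem (±divisors of 1296) is a root, so the roots are irrational. The cubic discriminant is Δ = 18081101232 > 0, so there are three distinct real roots. p(0) = -1296 and p(1) = 1021 have opposite signs, so a root lies in (0, 1); Newton's method refines it to λ ≈ 0.5473. p(27) = 891 and p(28) = -680 have opposite signs, so a root lies in (27, 28); Newton's method refines it to λ ≈ 27.5721. p(85) = -4271 and p(86) = 596 have opposite signs, so a root lies in (85, 86); Newton's method refines it to λ ≈ 85.8806. Check (Vieta): the three roots sum to 114, matching tr M = 114.
So the eigenvalues of A^T A are ≈ 0.5473, 27.5721, 85.8806 (all ≥ 0, as they must be for A^T A). The largest is λ_max ≈ 85.8806, hence ||A||_2 = sqrt(λ_max) ≈ 9.2672.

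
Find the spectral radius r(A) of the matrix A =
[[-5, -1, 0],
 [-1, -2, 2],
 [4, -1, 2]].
r(A) = (5 + sqrt(37))/2 ≈ 5.5414

The eigenvalues of A are the roots of its characteristic polynomial. With M = A (coefficients from the trace, the sum of principal 2x2 minors, and det A):
  p(λ) = det(λ I - M) = λ^3 + 5λ^2 - 3λ.
The constant term is 0, so λ = 0 is a root. Dividing out λ leaves p(λ) = λ(λ^2 + 5λ - 3). For λ^2 + 5λ - 3 the discriminant is 37. It is nonnegative but not a perfect square, so the roots are real and irrational: λ = (-5 ± sqrt(37))/2 ≈ 0.5414, -5.5414.
Thus the eigenvalues (to 4 decimals) are 0.5414 (modulus 0.5414); -5.5414 (modulus 5.5414); 0 (modulus 0). The spectral radius is the largest modulus: r(A) = (5 + sqrt(37))/2 ≈ 5.5414. (Cross-check: r(A) ≤ ||A||_2 ≈ 6.5676; equality holds whenever A is normal, though it can also hold for some non-normal A.)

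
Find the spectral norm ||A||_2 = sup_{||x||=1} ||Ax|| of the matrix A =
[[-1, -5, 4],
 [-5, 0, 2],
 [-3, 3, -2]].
||A||_2 ≈ 7.4623 (= sqrt(largest eigenvalue of A^T A))

||A||_2 = sigma_max(A) = sqrt(lambda_max(A^T A)). Form the symmetric matrix M = A^T A =
[[35, -4, -8],
 [-4, 34, -26],
 [-8, -26, 24]].
Its characteristic polynomial (trace, sum of principal 2x2 minors, determinant of M give the coefficients) is
  p(λ) = det(λ I - M) = λ^3 - 93λ^2 + 2090λ - 676.
No integer candidate from the rational root theorem (±divisors of 676) is a root, so the roots are irrational. The cubic discriminant is Δ = 1440155380 > 0, so there are three distinct real roots. p(0) = -676 and p(1) = 1322 have opposite signs, so a root lies in (0, 1); Newton's method refines it to λ ≈ 0.3282. p(36) = 692 and p(37) = -10 have opposite signs, so a root lies in (36, 37); Newton's method refines it to λ ≈ 36.9854. p(55) = -676 and p(56) = 332 have opposite signs, so a root lies in (55, 56); Newton's method refines it to λ ≈ 55.6864. Check (Vieta): the three roots sum to 93, matching tr M = 93.
So the eigenvalues of A^T A are ≈ 0.3282, 36.9854, 55.6864 (all ≥ 0, as they must be for A^T A). The largest is λ_max ≈ 55.6864, hence ||A||_2 = sqrt(λ_max) ≈ 7.4623.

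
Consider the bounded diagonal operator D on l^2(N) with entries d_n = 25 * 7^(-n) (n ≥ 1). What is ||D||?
||D|| = 25/7 (attained at n = 1)

For D diagonal, ||D|| = sup_n |d_n|. The sequence d_n = 25 * 7^(-n) is positive and strictly decreasing (ratio 7^(-1) < 1), so the supremum is d_1 = 25/7. Hence ||D|| = 25/7.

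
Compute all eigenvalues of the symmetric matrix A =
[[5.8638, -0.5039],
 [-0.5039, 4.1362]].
sigma(A) ≈ {4, 6}

A is real symmetric, so its spectrum consists of real eigenvalues. Expanding the characteristic polynomial of the displayed matrix gives
  det(λ I - A) = p(λ) = λ^2 + (-10)λ + (24).
Solving p(λ) = 0 yields eigenvalues ≈ 4, 6. (A is shown rounded to 4 decimals, so these recover the underlying integer eigenvalues to within that precision.)
Verification: the trace of A = 10 equals the sum of eigenvalues 10, and det(A) ≈ 23.9999 matches the eigenvalue product 24.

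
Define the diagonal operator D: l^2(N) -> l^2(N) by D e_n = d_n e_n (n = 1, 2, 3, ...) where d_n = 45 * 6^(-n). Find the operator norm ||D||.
||D|| = 15/2 (attained at n = 1)

For D diagonal, ||D|| = sup_n |d_n|. The sequence d_n = 45 * 6^(-n) is positive and strictly decreasing (ratio 6^(-1) < 1), so the supremum is d_1 = 45/6 = 15/2. Hence ||D|| = 15/2.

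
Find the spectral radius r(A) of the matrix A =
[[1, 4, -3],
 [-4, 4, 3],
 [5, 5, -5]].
r(A) ≈ 4.4339

The eigenvalues of A are the roots of its characteristic polynomial. With M = A (coefficients from the trace, the sum of principal 2x2 minors, and det A):
  p(λ) = det(λ I - M) = λ^3 - 5λ - 65.
No integer candidate from the rational root theorem (±divisors of 65) is a root, so the roots are irrational. The cubic discriminant is Δ = -113575 < 0, so there is one real root and a complex-conjugate pair. p(4) = -21 and p(5) = 35 have opposite signs, so a root lies in (4, 5); Newton's method refines it to λ ≈ 4.4339. Dividing out (λ - (4.4339)) leaves approximately λ^2 + 4.4339λ + 14.6597. For λ^2 + 4.4339λ + 14.6597 the discriminant is -38.9791. It is negative, so the remaining roots are the complex-conjugate pair λ ≈ -2.217 ± 3.1217i. Their product equals the constant term, so |λ|^2 ≈ 14.6597 and |λ| ≈ 3.8288.
Thus the eigenvalues (to 4 decimals) are 4.4339 (modulus 4.4339); -2.217 ± 3.1217i (modulus 3.8288). The spectral radius is the largest modulus: r(A) ≈ 4.4339. (Cross-check: r(A) ≤ ||A||_2 ≈ 9.9873; equality holds whenever A is normal, though it can also hold for some non-normal A.)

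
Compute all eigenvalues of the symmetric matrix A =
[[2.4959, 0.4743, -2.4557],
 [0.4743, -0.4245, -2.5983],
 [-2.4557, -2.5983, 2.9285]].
sigma(A) ≈ {-2, 1, 6}

A is real symmetric, so its spectrum consists of real eigenvalues. Expanding the characteristic polynomial of the displayed matrix gives
  det(λ I - A) = p(λ) = λ^3 + (-5)λ^2 + (-8)λ + (12).
Solving p(λ) = 0 yields eigenvalues ≈ -2, 1, 6. (A is shown rounded to 4 decimals, so these recover the underlying integer eigenvalues to within that precision.)
Verification: the trace of A = 5 equals the sum of eigenvalues 5, and det(A) ≈ -11.9992 matches the eigenvalue product -12.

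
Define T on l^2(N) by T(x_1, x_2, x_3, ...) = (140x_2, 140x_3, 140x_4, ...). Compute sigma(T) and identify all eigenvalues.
sigma(T) = closed disk {z in C : |z| ≤ 140}; sigma_p(T) = open disk {z in C : |z| < 140}

Note T = 140·V where V is the unit left shift (V x)_k = x_{k+1}; so sigma(T) = 140·sigma(V) and ||T|| = 140||V||. ||T x||^2 = 19600sum_{k≥2} |x_k|^2 ≤ 19600||x||^2, with equality on {x : x_1 = 0}, so ||T|| = 140. For any lambda with |lambda| < 140, set r = lambda/140 (|r| < 1); the vector x = (1, r, r^2, ...) is in l^2 and satisfies T x = 140(r, r^2, ...) = lambda x, so lambda is an eigenvalue. On the boundary |lambda| = 140 the geometric series diverges, so no l^2 eigenvector exists, but these lambda lie in the approximate point spectrum. Hence sigma(T) is the closed disk of radius 140 and sigma_p(T) is the open disk.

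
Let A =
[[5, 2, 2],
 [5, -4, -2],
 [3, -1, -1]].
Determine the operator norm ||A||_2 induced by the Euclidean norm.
||A||_2 ≈ 7.9929 (= sqrt(largest eigenvalue of A^T A))

||A||_2 = sigma_max(A) = sqrt(lambda_max(A^T A)). Form the symmetric matrix M = A^T A =
[[59, -13, -3],
 [-13, 21, 13],
 [-3, 13, 9]].
Its characteristic polynomial (trace, sum of principal 2x2 minors, determinant of M give the coefficients) is
  p(λ) = det(λ I - M) = λ^3 - 89λ^2 + 1612λ - 484.
No integer candidate from the rational root theorem (±divisors of 484) is a root, so the roots are irrational. The cubic discriminant is Δ = 3706403632 > 0, so there are three distinct real roots. p(0) = -484 and p(1) = 1040 have opposite signs, so a root lies in (0, 1); Newton's method refines it to λ ≈ 0.3054. p(24) = 764 and p(25) = -184 have opposite signs, so a root lies in (24, 25); Newton's method refines it to λ ≈ 24.8084. p(63) = -2122 and p(64) = 284 have opposite signs, so a root lies in (63, 64); Newton's method refines it to λ ≈ 63.8862. Check (Vieta): the three roots sum to 89, matching tr M = 89.
So the eigenvalues of A^T A are ≈ 0.3054, 24.8084, 63.8862 (all ≥ 0, as they must be for A^T A). The largest is λ_max ≈ 63.8862, hence ||A||_2 = sqrt(λ_max) ≈ 7.9929.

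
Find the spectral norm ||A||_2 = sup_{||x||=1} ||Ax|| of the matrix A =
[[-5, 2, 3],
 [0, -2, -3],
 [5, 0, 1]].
||A||_2 ≈ 7.5204 (= sqrt(largest eigenvalue of A^T A))

||A||_2 = sigma_max(A) = sqrt(lambda_max(A^T A)). Form the symmetric matrix M = A^T A =
[[50, -10, -10],
 [-10, 8, 12],
 [-10, 12, 19]].
Its characteristic polynomial (trace, sum of principal 2x2 minors, determinant of M give the coefficients) is
  p(λ) = det(λ I - M) = λ^3 - 77λ^2 + 1158λ - 100.
No integer candidate from the rational root theorem (±divisors of 100) is a root, so the roots are irrational. The cubic discriminant is Δ = 1716845908 > 0, so there are three distinct real roots. p(0) = -100 and p(1) = 982 have opposite signs, so a root lies in (0, 1); Newton's method refines it to λ ≈ 0.0869. p(20) = 260 and p(21) = -478 have opposite signs, so a root lies in (20, 21); Newton's method refines it to λ ≈ 20.3572. p(56) = -1108 and p(57) = 926 have opposite signs, so a root lies in (56, 57); Newton's method refines it to λ ≈ 56.556. Check (Vieta): the three roots sum to 77, matching tr M = 77.
So the eigenvalues of A^T A are ≈ 0.0869, 20.3572, 56.556 (all ≥ 0, as they must be for A^T A). The largest is λ_max ≈ 56.556, hence ||A||_2 = sqrt(λ_max) ≈ 7.5204.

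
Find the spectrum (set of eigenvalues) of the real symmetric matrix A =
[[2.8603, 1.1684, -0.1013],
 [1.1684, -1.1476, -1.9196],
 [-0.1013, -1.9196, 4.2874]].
sigma(A) ≈ {-2, 3, 5}

A is real symmetric, so its spectrum consists of real eigenvalues. Expanding the characteristic polynomial of the displayed matrix gives
  det(λ I - A) = p(λ) = λ^3 + (-6)λ^2 + (-1)λ + (30).
Solving p(λ) = 0 yields eigenvalues ≈ -2, 3, 5. (A is shown rounded to 4 decimals, so these recover the underlying integer eigenvalues to within that precision.)
Verification: the trace of A = 6 equals the sum of eigenvalues 6, and det(A) ≈ -29.9999 matches the eigenvalue product -30.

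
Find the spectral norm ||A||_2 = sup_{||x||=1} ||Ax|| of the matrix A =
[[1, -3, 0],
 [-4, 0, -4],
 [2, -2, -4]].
||A||_2 ≈ 6.0805 (= sqrt(largest eigenvalue of A^T A))

||A||_2 = sigma_max(A) = sqrt(lambda_max(A^T A)). Form the symmetric matrix M = A^T A =
[[21, -7, 8],
 [-7, 13, 8],
 [8, 8, 32]].
Its characteristic polynomial (trace, sum of principal 2x2 minors, determinant of M give the coefficients) is
  p(λ) = det(λ I - M) = λ^3 - 66λ^2 + 1184λ - 4096.
No integer candidate from the rational root theorem (±divisors of 4096) is a root, so the roots are irrational. The cubic discriminant is Δ = 65376256 > 0, so there are three distinct real roots. p(4) = -352 and p(5) = 299 have opposite signs, so a root lies in (4, 5); Newton's method refines it to λ ≈ 4.5206. p(24) = 128 and p(25) = -121 have opposite signs, so a root lies in (24, 25); Newton's method refines it to λ ≈ 24.5065. p(36) = -352 and p(37) = 11 have opposite signs, so a root lies in (36, 37); Newton's method refines it to λ ≈ 36.9729. Check (Vieta): the three roots sum to 66, matching tr M = 66.
So the eigenvalues of A^T A are ≈ 4.5206, 24.5065, 36.9729 (all ≥ 0, as they must be for A^T A). The largest is λ_max ≈ 36.9729, hence ||A||_2 = sqrt(λ_max) ≈ 6.0805.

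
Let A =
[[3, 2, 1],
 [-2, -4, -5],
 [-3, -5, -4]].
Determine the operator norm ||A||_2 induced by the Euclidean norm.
||A||_2 ≈ 10.1722 (= sqrt(largest eigenvalue of A^T A))

||A||_2 = sigma_max(A) = sqrt(lambda_max(A^T A)). Form the symmetric matrix M = A^T A =
[[22, 29, 25],
 [29, 45, 42],
 [25, 42, 42]].
Its characteristic polynomial (trace, sum of principal 2x2 minors, determinant of M give the coefficients) is
  p(λ) = det(λ I - M) = λ^3 - 109λ^2 + 574λ - 225.
No integer candidate from the rational root theorem (±divisors of 225) is a root, so the roots are irrational. The cubic discriminant is Δ = 2244526785 > 0, so there are three distinct real roots. p(0) = -225 and p(1) = 241 have opposite signs, so a root lies in (0, 1); Newton's method refines it to λ ≈ 0.4264. p(5) = 45 and p(6) = -489 have opposite signs, so a root lies in (5, 6); Newton's method refines it to λ ≈ 5.0999. p(103) = -4757 and p(104) = 5391 have opposite signs, so a root lies in (103, 104); Newton's method refines it to λ ≈ 103.4737. Check (Vieta): the three roots sum to 109, matching tr M = 109.
So the eigenvalues of A^T A are ≈ 0.4264, 5.0999, 103.4737 (all ≥ 0, as they must be for A^T A). The largest is λ_max ≈ 103.4737, hence ||A||_2 = sqrt(λ_max) ≈ 10.1722.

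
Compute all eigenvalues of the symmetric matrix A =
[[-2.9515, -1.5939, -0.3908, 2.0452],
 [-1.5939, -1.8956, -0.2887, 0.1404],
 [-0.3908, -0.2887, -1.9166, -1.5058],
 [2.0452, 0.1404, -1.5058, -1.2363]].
sigma(A) ≈ {-5, -3, -1, 1}

A is real symmetric, so its spectrum consists of real eigenvalues. Expanding the characteristic polynomial of the displayed matrix gives
  det(λ I - A) = p(λ) = λ^4 + (8)λ^3 + (14)λ^2 + (-7.9985)λ + (-14.9981).
Solving p(λ) = 0 yields eigenvalues ≈ -5, -3, -1, 1. (A is shown rounded to 4 decimals, so these recover the underlying integer eigenvalues to within that precision.)
Verification: the trace of A = -8 equals the sum of eigenvalues -8, and det(A) ≈ -14.9981 matches the eigenvalue product -15.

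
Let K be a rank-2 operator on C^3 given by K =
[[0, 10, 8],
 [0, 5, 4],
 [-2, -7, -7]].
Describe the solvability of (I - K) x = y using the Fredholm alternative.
(I - K) is invertible (det(I - K) = 12 ≠ 0), so for every y in C^3 the equation (I - K) x = y has a unique solution.

K has rank 2 and factors as K = U V^T = u1 v1^T + u2 v2^T with u1 = (2, 1, -2), v1 = (2, 2, 3), u2 = (2, 1, -1), v2 = (-2, 3, 1) (multiplying out reproduces the displayed K). The nonzero eigenvalues of U V^T coincide with those of the 2 x 2 matrix G = V^T U = [[v1·u1, v1·u2], [v2·u1, v2·u2]] = [[0, 3], [-3, -2]], and by the Sylvester determinant identity det(I_3 - U V^T) = det(I_2 - V^T U) = det([[1, -3], [3, 3]]) = (1)(3) - (-3)(3) = 12. (Direct check: I - K =
[[1, -10, -8],
 [0, -4, -4],
 [2, 7, 8]]
has determinant 12.) The finite-dimensional Fredholm alternative says: either (I - K) is invertible, or ker(I - K) ≠ {0} and then range(I - K) = ker((I - K)^*)^⊥, with dim ker(I - K) = dim ker((I - K)^*). Since det(I - K) ≠ 0, 1 is not an eigenvalue of K and ker(I - K) = {0}, so we are in the first case: for every y there is a unique x = (I - K)^(-1) y. (Explicitly, by the Woodbury identity, (I - U V^T)^(-1) = I + U (I_2 - G)^(-1) V^T.)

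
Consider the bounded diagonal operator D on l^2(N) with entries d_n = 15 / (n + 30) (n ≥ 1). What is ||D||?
||D|| = 15/31 (attained at n = 1)

For D diagonal, ||D|| = sup_n |d_n| = sup_n 15/(n + 30). This is positive and strictly decreasing in n, so the supremum is attained at n = 1: d_1 = 15/(1 + 30) = 15/31. Hence ||D|| = 15/31.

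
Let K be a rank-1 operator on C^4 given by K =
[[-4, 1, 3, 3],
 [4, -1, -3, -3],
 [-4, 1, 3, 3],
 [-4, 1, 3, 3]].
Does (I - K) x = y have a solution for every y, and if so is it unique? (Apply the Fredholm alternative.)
(I - K) is singular (det(I - K) = 0, i.e. 1 ∈ sigma(K)). (I - K) x = y is solvable iff y ⊥ ker((I - K)^*) = span{(-4, 1, 3, 3)}, i.e. iff -4y_1 + y_2 + 3y_3 + 3y_4 = 0. When solvable, the solutions are x = y + c·(1, -1, 1, 1), c arbitrary (ker(I - K) = span{(1, -1, 1, 1)}, dimension 1).

K has rank 1, so it is an outer product K = u v^T: every row of K is a multiple of one row vector. Reading off the entries, u = (1, -1, 1, 1) and v = (-4, 1, 3, 3) (row i of K equals u_i·v^T). A rank-one matrix u v^T satisfies K u = u (v·u) and kills the (3)-dimensional subspace v^⊥, so its characteristic polynomial is lambda^3 (lambda - v·u) with v·u = tr K = 1. Hence the eigenvalues of I - K are 1 (multiplicity 3) and 1 - (1) = 0, so det(I - K) = 0. (Direct check: I - K =
[[5, -1, -3, -3],
 [-4, 2, 3, 3],
 [4, -1, -2, -3],
 [4, -1, -3, -2]]
has determinant 0.) So 1 is an eigenvalue of K and (I - K) is not invertible. The finite-dimensional Fredholm alternative says: either (I - K) is invertible, or ker(I - K) ≠ {0} and then range(I - K) = ker((I - K)^*)^⊥, with dim ker(I - K) = dim ker((I - K)^*). We are in the second case, so we need both kernels. Kernel of I - K: (I - K) u = u - u (v·u) = u - u = 0, so ker(I - K) = span{u} = span{(1, -1, 1, 1)} (it is exactly 1-dimensional because rank(I - K) = 3). Kernel of the adjoint: K is real, so (I - K)^* = I - K^T = I - v u^T, and (I - v u^T) v = v - v (u·v) = 0; hence ker((I - K)^*) = span{v} = span{(-4, 1, 3, 3)}. Therefore (I - K) x = y is solvable iff <y, v> = 0, i.e. iff -4y_1 + y_2 + 3y_3 + 3y_4 = 0. When this holds, K y = u (v·y) = 0, so (I - K) y = y and x = y is a particular solution; the full solution set is the line x = y + c·u = y + c·(1, -1, 1, 1), c ∈ C.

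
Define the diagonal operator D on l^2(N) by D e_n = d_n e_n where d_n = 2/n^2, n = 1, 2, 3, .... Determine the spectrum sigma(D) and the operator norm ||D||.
sigma(D) = {2/n^2 : n ≥ 1} ∪ {0}; ||D|| = 2

A bounded diagonal operator on l^2 with diagonal entries d_n has spectrum equal to the closure of {d_n : n ≥ 1}: every d_n is an eigenvalue (with eigenvector e_n), so {d_n} ⊂ sigma(D); the spectrum is closed, so its closure is too; and for lambda not in the closure, (D - lambda I) has bounded inverse (the diagonal entries 1/(d_n - lambda) are bounded). For our sequence d_n = 2/n^2, n = 1, 2, 3, ...:
  - {d_n} = {2/n^2 : n ≥ 1}; the only limit point is 0
  - closure = {2/n^2 : n ≥ 1} ∪ {0}
For the norm: a diagonal operator has ||D|| = sup_n |d_n|. Here d_n = 2/n^2 is positive and decreasing, so sup_n |d_n| = d_1 = 2. So ||D|| = 2.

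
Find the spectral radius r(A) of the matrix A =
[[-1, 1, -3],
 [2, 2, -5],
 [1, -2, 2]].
r(A) ≈ 5.2555

The eigenvalues of A are the roots of its characteristic polynomial. With M = A (coefficients from the trace, the sum of principal 2x2 minors, and det A):
  p(λ) = det(λ I - M) = λ^3 - 3λ^2 - 9λ - 15.
No integer candidate from the rational root theorem (±divisors of 15) is a root, so the roots are irrational. The cubic discriminant is Δ = -11340 < 0, so there is one real root and a complex-conjugate pair. p(5) = -10 and p(6) = 39 have opposite signs, so a root lies in (5, 6); Newton's method refines it to λ ≈ 5.2555. Dividing out (λ - (5.2555)) leaves approximately λ^2 + 2.2555λ + 2.8541. For λ^2 + 2.2555λ + 2.8541 the discriminant is -6.329. It is negative, so the remaining roots are the complex-conjugate pair λ ≈ -1.1278 ± 1.2579i. Their product equals the constant term, so |λ|^2 ≈ 2.8541 and |λ| ≈ 1.6894.
Thus the eigenvalues (to 4 decimals) are 5.2555 (modulus 5.2555); -1.1278 ± 1.2579i (modulus 1.6894). The spectral radius is the largest modulus: r(A) ≈ 5.2555. (Cross-check: r(A) ≤ ||A||_2 ≈ 6.8156; equality holds whenever A is normal, though it can also hold for some non-normal A.)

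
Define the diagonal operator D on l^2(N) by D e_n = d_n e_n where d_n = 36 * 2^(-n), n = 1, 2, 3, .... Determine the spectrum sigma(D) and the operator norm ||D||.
sigma(D) = {36 * 2^(-n) : n ≥ 1} ∪ {0}; ||D|| = 18

A bounded diagonal operator on l^2 with diagonal entries d_n has spectrum equal to the closure of {d_n : n ≥ 1}: every d_n is an eigenvalue (with eigenvector e_n), so {d_n} ⊂ sigma(D); the spectrum is closed, so its closure is too; and for lambda not in the closure, (D - lambda I) has bounded inverse (the diagonal entries 1/(d_n - lambda) are bounded). For our sequence d_n = 36 * 2^(-n), n = 1, 2, 3, ...:
  - {d_n} = {36 * 2^(-n) : n ≥ 1}; the only limit point is 0
  - closure = {36 * 2^(-n) : n ≥ 1} ∪ {0}
For the norm: a diagonal operator has ||D|| = sup_n |d_n|. Here d_n = 36 * 2^(-n) is positive and decreasing, so sup_n |d_n| = d_1 = 36/2 = 18. So ||D|| = 18.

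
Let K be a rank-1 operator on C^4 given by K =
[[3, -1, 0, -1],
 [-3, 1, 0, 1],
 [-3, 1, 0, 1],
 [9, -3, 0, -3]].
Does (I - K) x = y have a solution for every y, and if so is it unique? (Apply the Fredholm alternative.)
(I - K) is singular (det(I - K) = 0, i.e. 1 ∈ sigma(K)). (I - K) x = y is solvable iff y ⊥ ker((I - K)^*) = span{(3, -1, 0, -1)}, i.e. iff 3y_1 - y_2 - y_4 = 0. When solvable, the solutions are x = y + c·(1, -1, -1, 3), c arbitrary (ker(I - K) = span{(1, -1, -1, 3)}, dimension 1).

K has rank 1, so it is an outer product K = u v^T: every row of K is a multiple of one row vector. Reading off the entries, u = (1, -1, -1, 3) and v = (3, -1, 0, -1) (row i of K equals u_i·v^T). A rank-one matrix u v^T satisfies K u = u (v·u) and kills the (3)-dimensional subspace v^⊥, so its characteristic polynomial is lambda^3 (lambda - v·u) with v·u = tr K = 1. Hence the eigenvalues of I - K are 1 (multiplicity 3) and 1 - (1) = 0, so det(I - K) = 0. (Direct check: I - K =
[[-2, 1, 0, 1],
 [3, 0, 0, -1],
 [3, -1, 1, -1],
 [-9, 3, 0, 4]]
has determinant 0.) So 1 is an eigenvalue of K and (I - K) is not invertible. The finite-dimensional Fredholm alternative says: either (I - K) is invertible, or ker(I - K) ≠ {0} and then range(I - K) = ker((I - K)^*)^⊥, with dim ker(I - K) = dim ker((I - K)^*). We are in the second case, so we need both kernels. Kernel of I - K: (I - K) u = u - u (v·u) = u - u = 0, so ker(I - K) = span{u} = span{(1, -1, -1, 3)} (it is exactly 1-dimensional because rank(I - K) = 3). Kernel of the adjoint: K is real, so (I - K)^* = I - K^T = I - v u^T, and (I - v u^T) v = v - v (u·v) = 0; hence ker((I - K)^*) = span{v} = span{(3, -1, 0, -1)}. Therefore (I - K) x = y is solvable iff <y, v> = 0, i.e. iff 3y_1 - y_2 - y_4 = 0. When this holds, K y = u (v·y) = 0, so (I - K) y = y and x = y is a particular solution; the full solution set is the line x = y + c·u = y + c·(1, -1, -1, 3), c ∈ C.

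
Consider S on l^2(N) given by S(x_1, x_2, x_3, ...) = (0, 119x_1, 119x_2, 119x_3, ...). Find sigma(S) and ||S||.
sigma(S) = closed disk {z in C : |z| ≤ 119}; ||S|| = 119

Note S = 119·U where U is the unit right shift (U x)_k = x_{k-1} (with x_0 := 0); so ||S|| = 119||U|| and sigma(S) = 119·sigma(U). ||S x||^2 = sum_{k≥1} |119x_k|^2 = 14161||x||^2, so ||S|| = 119 and sigma(S) ⊂ {|z| ≤ 119}. For any |lambda| < 119, the equation (S - lambda I) x = 0 forces x_1 = 0, then 119x_k = lambda x_{k+1} ⇒ x = 0, so S has no eigenvalues. But (S - lambda I) is not surjective for |lambda| < 119: solving (S - lambda I) x = e_1 would require x_n proportional to (lambda/119)^(-n), which is not in l^2. So every |lambda| < 119 lies in the residual spectrum. The boundary |lambda| = 119 is in the approximate point spectrum (the spectrum is closed). Hence sigma(S) is the closed disk of radius 119.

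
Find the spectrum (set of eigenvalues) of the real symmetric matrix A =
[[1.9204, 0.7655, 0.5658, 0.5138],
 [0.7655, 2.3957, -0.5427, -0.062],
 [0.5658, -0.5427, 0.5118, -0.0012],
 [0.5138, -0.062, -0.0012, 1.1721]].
sigma(A) ≈ {0, 1, 2, 3}

A is real symmetric, so its spectrum consists of real eigenvalues. Expanding the characteristic polynomial of the displayed matrix gives
  det(λ I - A) = p(λ) = λ^4 + (-6)λ^3 + (11)λ^2 + (-6)λ + (0).
Solving p(λ) = 0 yields eigenvalues ≈ 0, 1, 2, 3. (A is shown rounded to 4 decimals, so these recover the underlying integer eigenvalues to within that precision.)
Verification: the trace of A = 6 equals the sum of eigenvalues 6, and det(A) ≈ 0.0001 matches the eigenvalue product 0.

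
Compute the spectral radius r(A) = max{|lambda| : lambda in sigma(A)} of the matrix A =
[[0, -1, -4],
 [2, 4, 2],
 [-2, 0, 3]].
r(A) ≈ 4.7857

The eigenvalues of A are the roots of its characteristic polynomial. With M = A (coefficients from the trace, the sum of principal 2x2 minors, and det A):
  p(λ) = det(λ I - M) = λ^3 - 7λ^2 + 6λ + 22.
No integer candidate from the rational root theorem (±divisors of 22) is a root, so the roots are irrational. The cubic discriminant is Δ = 1384 > 0, so there are three distinct real roots. p(-2) = -26 and p(-1) = 8 have opposite signs, so a root lies in (-2, -1); Newton's method refines it to λ ≈ -1.3059. p(3) = 4 and p(4) = -2 have opposite signs, so a root lies in (3, 4); Newton's method refines it to λ ≈ 3.5202. p(4) = -2 and p(5) = 2 have opposite signs, so a root lies in (4, 5); Newton's method refines it to λ ≈ 4.7857. Check (Vieta): the three roots sum to 7, matching tr M = 7.
Thus the eigenvalues (to 4 decimals) are -1.3059 (modulus 1.3059); 3.5202 (modulus 3.5202); 4.7857 (modulus 4.7857). The spectral radius is the largest modulus: r(A) ≈ 4.7857. (Cross-check: r(A) ≤ ||A||_2 ≈ 6.0543; equality holds whenever A is normal, though it can also hold for some non-normal A.)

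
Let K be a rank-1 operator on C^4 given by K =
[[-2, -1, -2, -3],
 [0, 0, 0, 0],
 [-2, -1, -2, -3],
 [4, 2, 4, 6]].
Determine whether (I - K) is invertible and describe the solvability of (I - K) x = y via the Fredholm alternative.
(I - K) is invertible (det(I - K) = -1 ≠ 0), so for every y in C^4 the equation (I - K) x = y has a unique solution.

K has rank 1, so it is an outer product K = u v^T: every row of K is a multiple of one row vector. Reading off the entries, u = (-1, 0, -1, 2) and v = (2, 1, 2, 3) (row i of K equals u_i·v^T). A rank-one matrix u v^T satisfies K u = u (v·u) and kills the (3)-dimensional subspace v^⊥, so its characteristic polynomial is lambda^3 (lambda - v·u) with v·u = tr K = 2. Hence the eigenvalues of I - K are 1 (multiplicity 3) and 1 - (2) = -1, so det(I - K) = -1. (Direct check: I - K =
[[3, 1, 2, 3],
 [0, 1, 0, 0],
 [2, 1, 3, 3],
 [-4, -2, -4, -5]]
has determinant -1.) The finite-dimensional Fredholm alternative says: either (I - K) is invertible, or ker(I - K) ≠ {0} and then range(I - K) = ker((I - K)^*)^⊥, with dim ker(I - K) = dim ker((I - K)^*). Since det(I - K) ≠ 0, 1 is not an eigenvalue of K and ker(I - K) = {0}, so we are in the first case: for every y there is a unique x = (I - K)^(-1) y. Explicitly, by the Sherman–Morrison formula, (I - u v^T)^(-1) = I + u v^T/(1 - v·u), i.e. (I - K)^(-1) = I - K.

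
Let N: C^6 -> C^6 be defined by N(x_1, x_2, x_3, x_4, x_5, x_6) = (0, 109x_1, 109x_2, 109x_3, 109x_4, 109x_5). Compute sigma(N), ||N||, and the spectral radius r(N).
sigma(N) = {0}; ||N|| = 109; r(N) = 0. (N is nilpotent with N^6 = 0.)

On C^6, N is a strictly lower-triangular matrix with 109 on the subdiagonal and zeros elsewhere, so its characteristic polynomial is lambda^6 and every eigenvalue is 0: sigma(N) = {0}. For the operator norm, N e_i = 109e_{i+1} for i = 1, ..., 5 and N e_6 = 0, so the singular values of N are 109 (with multiplicity 5) and 0; hence ||N|| = 109. The spectral radius r(N) = max|lambda| = 0. Note ||N|| > r(N) — characteristic of non-normal nilpotent operators. Indeed N^6 = 0.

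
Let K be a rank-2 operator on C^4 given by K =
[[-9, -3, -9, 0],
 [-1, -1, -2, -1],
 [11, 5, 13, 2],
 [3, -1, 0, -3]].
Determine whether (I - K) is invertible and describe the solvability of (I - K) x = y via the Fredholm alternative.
(I - K) is invertible (det(I - K) = -24 ≠ 0), so for every y in C^4 the equation (I - K) x = y has a unique solution.

K has rank 2 and factors as K = U V^T = u1 v1^T + u2 v2^T with u1 = (-3, 0, 3, 2), v1 = (3, 1, 3, 0), u2 = (0, 1, -2, 3), v2 = (-1, -1, -2, -1) (multiplying out reproduces the displayed K). The nonzero eigenvalues of U V^T coincide with those of the 2 x 2 matrix G = V^T U = [[v1·u1, v1·u2], [v2·u1, v2·u2]] = [[0, -5], [-5, 0]], and by the Sylvester determinant identity det(I_4 - U V^T) = det(I_2 - V^T U) = det([[1, 5], [5, 1]]) = (1)(1) - (5)(5) = -24. (Direct check: I - K =
[[10, 3, 9, 0],
 [1, 2, 2, 1],
 [-11, -5, -12, -2],
 [-3, 1, 0, 4]]
has determinant -24.) The finite-dimensional Fredholm alternative says: either (I - K) is invertible, or ker(I - K) ≠ {0} and then range(I - K) = ker((I - K)^*)^⊥, with dim ker(I - K) = dim ker((I - K)^*). Since det(I - K) ≠ 0, 1 is not an eigenvalue of K and ker(I - K) = {0}, so we are in the first case: for every y there is a unique x = (I - K)^(-1) y. (Explicitly, by the Woodbury identity, (I - U V^T)^(-1) = I + U (I_2 - G)^(-1) V^T.)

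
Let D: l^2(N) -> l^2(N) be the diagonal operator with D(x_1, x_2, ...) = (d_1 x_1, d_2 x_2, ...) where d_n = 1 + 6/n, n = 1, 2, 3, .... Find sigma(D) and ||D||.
sigma(D) = {1 + 6/n : n ≥ 1} ∪ {1}; ||D|| = 7

A bounded diagonal operator on l^2 with diagonal entries d_n has spectrum equal to the closure of {d_n : n ≥ 1}: every d_n is an eigenvalue (with eigenvector e_n), so {d_n} ⊂ sigma(D); the spectrum is closed, so its closure is too; and for lambda not in the closure, (D - lambda I) has bounded inverse (the diagonal entries 1/(d_n - lambda) are bounded). For our sequence d_n = 1 + 6/n, n = 1, 2, 3, ...:
  - {d_n} = {1 + 6/n : n ≥ 1}; the only limit point is 1
  - closure = {1 + 6/n : n ≥ 1} ∪ {1}
For the norm: a diagonal operator has ||D|| = sup_n |d_n|. Here d_n = 1 + 6/n is positive and decreasing, so sup_n |d_n| = d_1 = 1 + 6 = 7. So ||D|| = 7.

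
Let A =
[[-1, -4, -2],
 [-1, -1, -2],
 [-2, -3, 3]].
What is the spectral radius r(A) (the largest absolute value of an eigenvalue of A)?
r(A) ≈ 4.4012

The eigenvalues of A are the roots of its characteristic polynomial. With M = A (coefficients from the trace, the sum of principal 2x2 minors, and det A):
  p(λ) = det(λ I - M) = λ^3 - λ^2 - 19λ + 21.
No integer candidate from the rational root theorem (±divisors of 21) is a root, so the roots are irrational. The cubic discriminant is Δ = 23156 > 0, so there are three distinct real roots. p(-5) = -34 and p(-4) = 17 have opposite signs, so a root lies in (-5, -4); Newton's method refines it to λ ≈ -4.4012. p(1) = 2 and p(2) = -13 have opposite signs, so a root lies in (1, 2); Newton's method refines it to λ ≈ 1.1126. p(4) = -7 and p(5) = 26 have opposite signs, so a root lies in (4, 5); Newton's method refines it to λ ≈ 4.2886. Check (Vieta): the three roots sum to 1, matching tr M = 1.
Thus the eigenvalues (to 4 decimals) are -4.4012 (modulus 4.4012); 1.1126 (modulus 1.1126); 4.2886 (modulus 4.2886). The spectral radius is the largest modulus: r(A) ≈ 4.4012. (Cross-check: r(A) ≤ ||A||_2 ≈ 5.5558; equality holds whenever A is normal, though it can also hold for some non-normal A.)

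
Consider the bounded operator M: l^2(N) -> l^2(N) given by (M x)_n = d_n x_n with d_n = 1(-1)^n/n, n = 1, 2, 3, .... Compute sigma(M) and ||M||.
sigma(M) = {1(-1)^n/n : n ≥ 1} ∪ {0}; ||M|| = 1

A bounded diagonal operator on l^2 with diagonal entries d_n has spectrum equal to the closure of {d_n : n ≥ 1}: every d_n is an eigenvalue (with eigenvector e_n), so {d_n} ⊂ sigma(M); the spectrum is closed, so its closure is too; and for lambda not in the closure, (M - lambda I) has bounded inverse (the diagonal entries 1/(d_n - lambda) are bounded). For our sequence d_n = 1(-1)^n/n, n = 1, 2, 3, ...:
  - {d_n} = {1(-1)^n/n : n ≥ 1}; the only limit point is 0
  - closure = {1(-1)^n/n : n ≥ 1} ∪ {0}
For the norm: a diagonal operator has ||M|| = sup_n |d_n|. Here |d_n| = 1/n is decreasing, so sup_n |d_n| = |d_1| = 1. So ||M|| = 1.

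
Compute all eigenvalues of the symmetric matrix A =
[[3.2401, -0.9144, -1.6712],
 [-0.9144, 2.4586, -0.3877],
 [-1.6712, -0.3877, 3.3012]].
sigma(A) ≈ {1, 3, 5}

A is real symmetric, so its spectrum consists of real eigenvalues. Expanding the characteristic polynomial of the displayed matrix gives
  det(λ I - A) = p(λ) = λ^3 + (-9)λ^2 + (23)λ + (-14.9989).
Solving p(λ) = 0 yields eigenvalues ≈ 1, 3, 5. (A is shown rounded to 4 decimals, so these recover the underlying integer eigenvalues to within that precision.)
Verification: the trace of A = 9 equals the sum of eigenvalues 9, and det(A) ≈ 14.9989 matches the eigenvalue product 15.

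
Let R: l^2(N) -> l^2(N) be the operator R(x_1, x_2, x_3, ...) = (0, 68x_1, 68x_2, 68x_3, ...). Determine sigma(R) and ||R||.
sigma(R) = closed disk {z in C : |z| ≤ 68}; ||R|| = 68

Note R = 68·U where U is the unit right shift (U x)_k = x_{k-1} (with x_0 := 0); so ||R|| = 68||U|| and sigma(R) = 68·sigma(U). ||R x||^2 = sum_{k≥1} |68x_k|^2 = 4624||x||^2, so ||R|| = 68 and sigma(R) ⊂ {|z| ≤ 68}. For any |lambda| < 68, the equation (R - lambda I) x = 0 forces x_1 = 0, then 68x_k = lambda x_{k+1} ⇒ x = 0, so R has no eigenvalues. But (R - lambda I) is not surjective for |lambda| < 68: solving (R - lambda I) x = e_1 would require x_n proportional to (lambda/68)^(-n), which is not in l^2. So every |lambda| < 68 lies in the residual spectrum. The boundary |lambda| = 68 is in the approximate point spectrum (the spectrum is closed). Hence sigma(R) is the closed disk of radius 68.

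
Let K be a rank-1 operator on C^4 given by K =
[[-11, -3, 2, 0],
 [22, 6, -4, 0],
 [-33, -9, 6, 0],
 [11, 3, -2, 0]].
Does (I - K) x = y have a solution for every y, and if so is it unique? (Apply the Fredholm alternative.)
(I - K) is singular (det(I - K) = 0, i.e. 1 ∈ sigma(K)). (I - K) x = y is solvable iff y ⊥ ker((I - K)^*) = span{(-11, -3, 2, 0)}, i.e. iff -11y_1 - 3y_2 + 2y_3 = 0. When solvable, the solutions are x = y + c·(1, -2, 3, -1), c arbitrary (ker(I - K) = span{(1, -2, 3, -1)}, dimension 1).

K has rank 1, so it is an outer product K = u v^T: every row of K is a multiple of one row vector. Reading off the entries, u = (1, -2, 3, -1) and v = (-11, -3, 2, 0) (row i of K equals u_i·v^T). A rank-one matrix u v^T satisfies K u = u (v·u) and kills the (3)-dimensional subspace v^⊥, so its characteristic polynomial is lambda^3 (lambda - v·u) with v·u = tr K = 1. Hence the eigenvalues of I - K are 1 (multiplicity 3) and 1 - (1) = 0, so det(I - K) = 0. (Direct check: I - K =
[[12, 3, -2, 0],
 [-22, -5, 4, 0],
 [33, 9, -5, 0],
 [-11, -3, 2, 1]]
has determinant 0.) So 1 is an eigenvalue of K and (I - K) is not invertible. The finite-dimensional Fredholm alternative says: either (I - K) is invertible, or ker(I - K) ≠ {0} and then range(I - K) = ker((I - K)^*)^⊥, with dim ker(I - K) = dim ker((I - K)^*). We are in the second case, so we need both kernels. Kernel of I - K: (I - K) u = u - u (v·u) = u - u = 0, so ker(I - K) = span{u} = span{(1, -2, 3, -1)} (it is exactly 1-dimensional because rank(I - K) = 3). Kernel of the adjoint: K is real, so (I - K)^* = I - K^T = I - v u^T, and (I - v u^T) v = v - v (u·v) = 0; hence ker((I - K)^*) = span{v} = span{(-11, -3, 2, 0)}. Therefore (I - K) x = y is solvable iff <y, v> = 0, i.e. iff -11y_1 - 3y_2 + 2y_3 = 0. When this holds, K y = u (v·y) = 0, so (I - K) y = y and x = y is a particular solution; the full solution set is the line x = y + c·u = y + c·(1, -2, 3, -1), c ∈ C.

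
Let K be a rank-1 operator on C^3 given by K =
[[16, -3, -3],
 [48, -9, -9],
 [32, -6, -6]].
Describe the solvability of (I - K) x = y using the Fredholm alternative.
(I - K) is singular (det(I - K) = 0, i.e. 1 ∈ sigma(K)). (I - K) x = y is solvable iff y ⊥ ker((I - K)^*) = span{(16, -3, -3)}, i.e. iff 16y_1 - 3y_2 - 3y_3 = 0. When solvable, the solutions are x = y + c·(1, 3, 2), c arbitrary (ker(I - K) = span{(1, 3, 2)}, dimension 1).

K has rank 1, so it is an outer product K = u v^T: every row of K is a multiple of one row vector. Reading off the entries, u = (1, 3, 2) and v = (16, -3, -3) (row i of K equals u_i·v^T). A rank-one matrix u v^T satisfies K u = u (v·u) and kills the (2)-dimensional subspace v^⊥, so its characteristic polynomial is lambda^2 (lambda - v·u) with v·u = tr K = 1. Hence the eigenvalues of I - K are 1 (multiplicity 2) and 1 - (1) = 0, so det(I - K) = 0. (Direct check: I - K =
[[-15, 3, 3],
 [-48, 10, 9],
 [-32, 6, 7]]
has determinant 0.) So 1 is an eigenvalue of K and (I - K) is not invertible. The finite-dimensional Fredholm alternative says: either (I - K) is invertible, or ker(I - K) ≠ {0} and then range(I - K) = ker((I - K)^*)^⊥, with dim ker(I - K) = dim ker((I - K)^*). We are in the second case, so we need both kernels. Kernel of I - K: (I - K) u = u - u (v·u) = u - u = 0, so ker(I - K) = span{u} = span{(1, 3, 2)} (it is exactly 1-dimensional because rank(I - K) = 2). Kernel of the adjoint: K is real, so (I - K)^* = I - K^T = I - v u^T, and (I - v u^T) v = v - v (u·v) = 0; hence ker((I - K)^*) = span{v} = span{(16, -3, -3)}. Therefore (I - K) x = y is solvable iff <y, v> = 0, i.e. iff 16y_1 - 3y_2 - 3y_3 = 0. When this holds, K y = u (v·y) = 0, so (I - K) y = y and x = y is a particular solution; the full solution set is the line x = y + c·u = y + c·(1, 3, 2), c ∈ C.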